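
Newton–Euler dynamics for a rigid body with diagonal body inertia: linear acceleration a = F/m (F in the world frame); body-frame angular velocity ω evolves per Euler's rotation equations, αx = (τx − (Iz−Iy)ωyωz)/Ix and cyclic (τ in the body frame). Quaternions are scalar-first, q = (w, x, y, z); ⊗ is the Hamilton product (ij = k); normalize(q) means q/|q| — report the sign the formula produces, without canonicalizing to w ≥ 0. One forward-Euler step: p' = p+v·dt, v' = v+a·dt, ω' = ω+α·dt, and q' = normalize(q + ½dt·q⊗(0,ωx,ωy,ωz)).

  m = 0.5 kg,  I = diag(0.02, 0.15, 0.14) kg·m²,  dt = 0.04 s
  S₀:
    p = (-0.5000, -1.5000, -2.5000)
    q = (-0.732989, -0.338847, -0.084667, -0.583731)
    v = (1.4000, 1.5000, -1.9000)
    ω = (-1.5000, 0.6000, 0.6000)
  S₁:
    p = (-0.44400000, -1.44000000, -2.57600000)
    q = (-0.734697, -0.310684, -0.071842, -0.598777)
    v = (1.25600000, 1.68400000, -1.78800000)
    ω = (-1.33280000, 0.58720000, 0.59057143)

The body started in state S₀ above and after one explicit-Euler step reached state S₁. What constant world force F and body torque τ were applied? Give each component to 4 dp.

F = (-1.8000, 2.3000, 1.4000)
τ = (0.0800, 0.0600, -0.1500)

velocity change Δv = (-0.14400000, 0.18400000, 0.11200000)
m·(v₁−v₀)/dt = (-1.8000, 2.3000, 1.4000)
ω₁ − ω₀ = (0.16720000, -0.01280000, -0.00942857)
ω₀×(Iω₀) = (-0.0036, 0.1080, -0.1170)
I·α + gyro = (0.0800, 0.0600, -0.1500)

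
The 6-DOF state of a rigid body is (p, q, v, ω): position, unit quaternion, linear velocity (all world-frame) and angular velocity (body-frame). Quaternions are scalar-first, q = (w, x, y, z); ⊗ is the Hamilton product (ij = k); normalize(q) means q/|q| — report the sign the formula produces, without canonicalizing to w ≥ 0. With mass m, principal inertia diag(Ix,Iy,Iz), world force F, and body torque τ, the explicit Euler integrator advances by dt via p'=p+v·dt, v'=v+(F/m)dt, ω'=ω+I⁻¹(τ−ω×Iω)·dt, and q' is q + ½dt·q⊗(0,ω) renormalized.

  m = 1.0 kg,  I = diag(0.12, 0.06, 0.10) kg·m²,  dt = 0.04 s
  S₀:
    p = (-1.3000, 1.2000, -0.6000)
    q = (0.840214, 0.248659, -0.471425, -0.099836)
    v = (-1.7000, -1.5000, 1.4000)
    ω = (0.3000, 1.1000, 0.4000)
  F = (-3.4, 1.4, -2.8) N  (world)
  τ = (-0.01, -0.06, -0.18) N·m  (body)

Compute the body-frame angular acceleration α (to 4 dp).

α = (-0.2300, -1.0400, -1.6020)

ω×(Iω) gyroscopic = (0.0176, 0.0024, -0.0198)
(τ − ω×Iω)/I = (-0.2300, -1.0400, -1.6020)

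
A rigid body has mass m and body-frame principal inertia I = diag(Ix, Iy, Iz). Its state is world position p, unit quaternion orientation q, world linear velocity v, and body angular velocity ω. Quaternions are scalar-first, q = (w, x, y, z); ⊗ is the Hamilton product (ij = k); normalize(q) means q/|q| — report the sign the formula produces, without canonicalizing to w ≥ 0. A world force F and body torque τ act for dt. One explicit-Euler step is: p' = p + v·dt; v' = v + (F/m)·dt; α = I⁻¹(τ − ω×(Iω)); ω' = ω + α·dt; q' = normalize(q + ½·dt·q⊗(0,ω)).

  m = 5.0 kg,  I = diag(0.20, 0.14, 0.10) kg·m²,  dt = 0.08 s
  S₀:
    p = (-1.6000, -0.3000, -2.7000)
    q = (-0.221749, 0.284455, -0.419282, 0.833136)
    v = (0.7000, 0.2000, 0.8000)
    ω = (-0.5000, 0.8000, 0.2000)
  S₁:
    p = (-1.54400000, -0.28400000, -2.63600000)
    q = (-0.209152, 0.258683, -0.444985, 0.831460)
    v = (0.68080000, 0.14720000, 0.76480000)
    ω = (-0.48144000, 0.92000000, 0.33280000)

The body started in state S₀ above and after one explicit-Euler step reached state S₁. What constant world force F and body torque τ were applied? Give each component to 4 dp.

Δv = v₁−v₀ = (-0.01920000, -0.05280000, -0.03520000)
F = m·Δv/dt = (-1.2000, -3.3000, -2.2000)
ω₁ − ω₀ = (0.01856000, 0.12000000, 0.13280000)
τ = I·(Δω/dt) + ω₀×(Iω₀) = (0.0400, 0.2000, 0.1900)

F = (-1.2000, -3.3000, -2.2000)
τ = (0.0400, 0.2000, 0.1900)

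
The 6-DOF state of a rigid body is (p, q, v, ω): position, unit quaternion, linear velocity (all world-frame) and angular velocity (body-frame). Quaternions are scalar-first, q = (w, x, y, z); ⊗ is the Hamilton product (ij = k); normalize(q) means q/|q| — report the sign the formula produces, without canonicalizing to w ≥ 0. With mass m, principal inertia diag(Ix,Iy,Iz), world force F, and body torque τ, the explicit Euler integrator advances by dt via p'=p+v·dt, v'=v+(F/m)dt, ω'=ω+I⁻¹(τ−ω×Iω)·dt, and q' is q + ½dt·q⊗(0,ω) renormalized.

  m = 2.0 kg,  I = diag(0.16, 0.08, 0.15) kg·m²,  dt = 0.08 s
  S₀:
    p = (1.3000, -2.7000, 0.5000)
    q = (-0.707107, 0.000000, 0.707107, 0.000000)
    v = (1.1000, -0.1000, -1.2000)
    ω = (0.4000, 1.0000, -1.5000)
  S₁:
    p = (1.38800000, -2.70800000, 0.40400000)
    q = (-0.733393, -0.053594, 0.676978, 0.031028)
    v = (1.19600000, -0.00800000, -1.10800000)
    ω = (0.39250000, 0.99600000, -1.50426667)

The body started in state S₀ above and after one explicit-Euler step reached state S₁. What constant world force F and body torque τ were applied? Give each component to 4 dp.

F = (2.4000, 2.3000, 2.3000)
τ = (-0.1200, -0.0100, -0.0400)

v₁ − v₀ = (0.09600000, 0.09200000, 0.09200000)
F = m·Δv/dt = (2.4000, 2.3000, 2.3000)
ω₁ − ω₀ = (-0.00750000, -0.00400000, -0.00426667)
I·α + gyro = (-0.1200, -0.0100, -0.0400)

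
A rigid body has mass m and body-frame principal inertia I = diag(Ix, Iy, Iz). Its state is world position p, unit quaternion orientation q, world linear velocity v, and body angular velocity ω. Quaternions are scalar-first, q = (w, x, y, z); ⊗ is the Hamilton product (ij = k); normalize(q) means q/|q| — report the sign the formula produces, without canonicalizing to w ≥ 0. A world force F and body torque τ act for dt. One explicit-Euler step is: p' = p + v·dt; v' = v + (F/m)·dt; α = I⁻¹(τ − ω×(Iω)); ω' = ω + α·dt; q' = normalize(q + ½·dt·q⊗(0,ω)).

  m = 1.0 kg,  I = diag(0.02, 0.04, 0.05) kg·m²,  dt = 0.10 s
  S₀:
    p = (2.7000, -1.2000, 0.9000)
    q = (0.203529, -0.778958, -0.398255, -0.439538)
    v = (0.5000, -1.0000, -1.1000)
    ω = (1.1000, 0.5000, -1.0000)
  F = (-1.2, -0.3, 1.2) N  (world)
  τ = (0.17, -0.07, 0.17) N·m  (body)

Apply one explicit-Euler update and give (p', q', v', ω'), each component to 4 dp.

p' = (2.7500, -1.3000, 0.7900)
q' = (0.2336, -0.7346, -0.4549, -0.4459)
v' = (0.3800, -1.0300, -0.9800)
ω' = (1.9750, 0.2425, -0.6820)

new position p' = (2.7500, -1.3000, 0.7900)
v + (F/m)dt = (0.3800, -1.0300, -0.9800)
gyro term ω×Iω = (-0.0050, 0.0330, 0.0110)
angular accel α = (8.7500, -2.5750, 3.1800)
ω' = ω + α·dt = (1.9750, 0.2425, -0.6820)
q⊗(0,ω) = (0.6164433, 0.8419059, -1.1606853, -0.1549275)
q' = normalize(q + ½dt·q⊗(0,ω)) = (0.2336, -0.7346, -0.4549, -0.4459)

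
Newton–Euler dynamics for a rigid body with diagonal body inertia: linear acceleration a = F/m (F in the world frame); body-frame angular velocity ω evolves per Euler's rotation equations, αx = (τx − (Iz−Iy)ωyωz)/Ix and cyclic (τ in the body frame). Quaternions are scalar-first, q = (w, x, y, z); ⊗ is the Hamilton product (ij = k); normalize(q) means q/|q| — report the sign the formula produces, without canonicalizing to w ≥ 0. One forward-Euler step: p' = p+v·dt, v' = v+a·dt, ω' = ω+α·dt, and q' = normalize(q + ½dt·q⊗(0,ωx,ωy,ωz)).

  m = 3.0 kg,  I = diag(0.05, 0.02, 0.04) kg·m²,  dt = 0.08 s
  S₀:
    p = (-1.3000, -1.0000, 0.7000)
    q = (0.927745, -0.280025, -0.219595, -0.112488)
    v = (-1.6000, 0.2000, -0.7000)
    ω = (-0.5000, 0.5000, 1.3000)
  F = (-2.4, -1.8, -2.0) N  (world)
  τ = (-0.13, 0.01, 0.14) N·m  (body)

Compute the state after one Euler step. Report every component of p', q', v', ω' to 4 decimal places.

p' = (-1.4280, -0.9840, 0.6440)
q' = (0.9308, -0.3072, -0.1839, -0.0741)
v' = (-1.6640, 0.1520, -0.7533)
ω' = (-0.7288, 0.5660, 1.5650)

precession coupling ω×(Iω) = (0.0130, -0.0065, 0.0075)
(τ − ω×Iω)/I = (-2.8600, 0.8250, 3.3125)
new body rate ω' = (-0.7288, 0.5660, 1.5650)
q⊗(0,ω) = (0.1160194, -0.6931020, 0.8841490, 0.9562585)
q' = normalize(q + ½dt·q⊗(0,ω)) = (0.9308, -0.3072, -0.1839, -0.0741)
a = (-0.8000, -0.6000, -0.6667)
p' = p + v·dt = (-1.4280, -0.9840, 0.6440)
new velocity v' = (-1.6640, 0.1520, -0.7533)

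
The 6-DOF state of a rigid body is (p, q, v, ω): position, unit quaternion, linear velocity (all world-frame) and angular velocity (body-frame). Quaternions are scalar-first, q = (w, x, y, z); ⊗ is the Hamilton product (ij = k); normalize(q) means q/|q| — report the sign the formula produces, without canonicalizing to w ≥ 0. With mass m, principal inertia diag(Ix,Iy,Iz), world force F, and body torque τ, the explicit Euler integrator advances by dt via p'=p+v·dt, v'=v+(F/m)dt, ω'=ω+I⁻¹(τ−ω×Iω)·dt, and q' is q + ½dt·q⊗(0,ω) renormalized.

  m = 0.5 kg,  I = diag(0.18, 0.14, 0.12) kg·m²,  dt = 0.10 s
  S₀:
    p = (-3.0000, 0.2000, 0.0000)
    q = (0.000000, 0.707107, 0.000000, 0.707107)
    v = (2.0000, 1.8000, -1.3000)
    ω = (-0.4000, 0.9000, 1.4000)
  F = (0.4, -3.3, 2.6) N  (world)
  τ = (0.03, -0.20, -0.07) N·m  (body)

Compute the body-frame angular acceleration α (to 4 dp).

α = (0.3067, -1.1886, -0.7033)

ω×(Iω) gyroscopic = (-0.0252, -0.0336, 0.0144)
α = I⁻¹(τ − ω×Iω) = (0.3067, -1.1886, -0.7033)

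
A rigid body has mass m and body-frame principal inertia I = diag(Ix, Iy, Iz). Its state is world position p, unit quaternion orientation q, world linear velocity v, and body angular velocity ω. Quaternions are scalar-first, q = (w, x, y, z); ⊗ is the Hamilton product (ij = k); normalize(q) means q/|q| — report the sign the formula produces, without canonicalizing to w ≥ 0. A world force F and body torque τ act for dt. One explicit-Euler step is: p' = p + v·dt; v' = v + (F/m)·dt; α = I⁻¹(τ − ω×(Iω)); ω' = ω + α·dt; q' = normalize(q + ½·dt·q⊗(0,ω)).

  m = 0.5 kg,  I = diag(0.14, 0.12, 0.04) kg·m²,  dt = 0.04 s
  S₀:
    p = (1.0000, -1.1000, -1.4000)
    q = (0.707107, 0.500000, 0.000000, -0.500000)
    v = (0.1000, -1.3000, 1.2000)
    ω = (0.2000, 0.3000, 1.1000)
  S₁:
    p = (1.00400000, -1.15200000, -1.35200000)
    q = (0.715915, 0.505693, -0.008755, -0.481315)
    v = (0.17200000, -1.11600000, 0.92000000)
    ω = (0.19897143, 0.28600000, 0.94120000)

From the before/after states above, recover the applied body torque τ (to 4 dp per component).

rate change Δω = (-0.00102857, -0.01400000, -0.15880000)
precession coupling = (-0.0264, 0.0220, -0.0012)
applied torque τ = (-0.0300, -0.0200, -0.1600)

τ = (-0.0300, -0.0200, -0.1600)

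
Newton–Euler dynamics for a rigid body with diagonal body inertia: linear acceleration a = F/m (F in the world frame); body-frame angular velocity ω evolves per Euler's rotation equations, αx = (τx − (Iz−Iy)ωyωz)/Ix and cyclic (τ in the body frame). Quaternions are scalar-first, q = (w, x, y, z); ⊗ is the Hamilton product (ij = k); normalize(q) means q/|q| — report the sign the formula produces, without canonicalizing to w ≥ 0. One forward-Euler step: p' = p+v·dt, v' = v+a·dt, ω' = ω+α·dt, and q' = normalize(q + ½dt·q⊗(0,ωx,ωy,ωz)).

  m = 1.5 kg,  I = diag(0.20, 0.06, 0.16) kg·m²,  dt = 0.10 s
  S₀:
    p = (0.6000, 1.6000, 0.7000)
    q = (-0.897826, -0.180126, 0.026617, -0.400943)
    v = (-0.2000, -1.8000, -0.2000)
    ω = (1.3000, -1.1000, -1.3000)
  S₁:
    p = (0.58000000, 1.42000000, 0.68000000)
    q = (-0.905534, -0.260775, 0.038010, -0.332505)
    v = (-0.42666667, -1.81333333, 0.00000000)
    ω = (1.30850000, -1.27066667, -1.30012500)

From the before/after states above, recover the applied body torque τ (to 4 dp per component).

Δω = ω₁−ω₀ = (0.00850000, -0.17066667, -0.00012500)
ω₀×(Iω₀) = (0.1430, -0.0676, 0.2002)
τ = I·(Δω/dt) + ω₀×(Iω₀) = (0.1600, -0.1700, 0.2000)

τ = (0.1600, -0.1700, 0.2000)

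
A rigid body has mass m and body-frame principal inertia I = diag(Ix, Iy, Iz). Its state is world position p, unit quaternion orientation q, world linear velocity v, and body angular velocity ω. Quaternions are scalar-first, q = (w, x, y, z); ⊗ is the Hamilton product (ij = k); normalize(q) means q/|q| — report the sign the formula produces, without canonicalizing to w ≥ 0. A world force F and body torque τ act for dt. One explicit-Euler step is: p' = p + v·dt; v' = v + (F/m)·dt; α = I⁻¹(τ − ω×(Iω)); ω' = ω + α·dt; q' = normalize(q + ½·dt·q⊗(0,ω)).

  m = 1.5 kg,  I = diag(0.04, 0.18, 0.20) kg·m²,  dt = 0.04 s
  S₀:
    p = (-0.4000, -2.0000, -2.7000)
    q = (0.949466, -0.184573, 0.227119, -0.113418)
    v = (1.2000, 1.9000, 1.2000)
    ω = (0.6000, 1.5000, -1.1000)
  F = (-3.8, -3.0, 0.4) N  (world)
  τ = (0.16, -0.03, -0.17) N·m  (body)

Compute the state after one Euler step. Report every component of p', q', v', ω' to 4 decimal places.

p' = (-0.3520, -1.9240, -2.6520)
q' = (0.9417, -0.1746, 0.2500, -0.1425)
v' = (1.0987, 1.8200, 1.2107)
ω' = (0.7930, 1.4699, -1.1592)

(τ − ω×Iω)/I = (4.8250, -0.7533, -1.4800)
new body rate ω' = (0.7930, 1.4699, -1.1592)
q⊗(0,ω) = (-0.3546945, 0.4899757, 1.1531179, -1.4575435)
q + ½dt·q⊗(0,ω), renormalized = (0.9417, -0.1746, 0.2500, -0.1425)
new position p' = (-0.3520, -1.9240, -2.6520)
v' = v + a·dt = (1.0987, 1.8200, 1.2107)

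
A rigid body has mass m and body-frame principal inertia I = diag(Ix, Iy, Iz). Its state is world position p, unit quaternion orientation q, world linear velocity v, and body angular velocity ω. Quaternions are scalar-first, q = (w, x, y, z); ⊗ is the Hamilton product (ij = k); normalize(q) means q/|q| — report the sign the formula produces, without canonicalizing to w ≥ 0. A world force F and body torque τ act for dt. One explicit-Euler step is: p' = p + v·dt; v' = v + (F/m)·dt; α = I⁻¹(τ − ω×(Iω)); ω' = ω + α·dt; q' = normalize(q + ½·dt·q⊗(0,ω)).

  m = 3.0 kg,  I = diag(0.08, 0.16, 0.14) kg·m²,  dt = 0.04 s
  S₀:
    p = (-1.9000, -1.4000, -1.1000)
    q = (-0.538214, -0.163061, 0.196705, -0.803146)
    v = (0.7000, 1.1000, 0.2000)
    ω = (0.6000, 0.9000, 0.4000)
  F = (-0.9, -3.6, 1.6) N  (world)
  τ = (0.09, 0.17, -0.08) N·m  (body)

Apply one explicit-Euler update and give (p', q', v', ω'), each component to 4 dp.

precession coupling ω×(Iω) = (-0.0072, -0.0144, 0.0432)
α = I⁻¹(τ − ω×Iω) = (1.2150, 1.1525, -0.8800)
ω + α·dt = (0.6486, 0.9461, 0.3648)
2q̇ = q⊗(0,ω) = (0.2420605, 0.4785850, -0.9010558, -0.4800635)
q' = normalize(q + ½dt·q⊗(0,ω)) = (-0.5332, -0.1534, 0.1786, -0.8125)
linear accel F/m = (-0.3000, -1.2000, 0.5333)
new position p' = (-1.8720, -1.3560, -1.0920)
v + (F/m)dt = (0.6880, 1.0520, 0.2213)

p' = (-1.8720, -1.3560, -1.0920)
q' = (-0.5332, -0.1534, 0.1786, -0.8125)
v' = (0.6880, 1.0520, 0.2213)
ω' = (0.6486, 0.9461, 0.3648)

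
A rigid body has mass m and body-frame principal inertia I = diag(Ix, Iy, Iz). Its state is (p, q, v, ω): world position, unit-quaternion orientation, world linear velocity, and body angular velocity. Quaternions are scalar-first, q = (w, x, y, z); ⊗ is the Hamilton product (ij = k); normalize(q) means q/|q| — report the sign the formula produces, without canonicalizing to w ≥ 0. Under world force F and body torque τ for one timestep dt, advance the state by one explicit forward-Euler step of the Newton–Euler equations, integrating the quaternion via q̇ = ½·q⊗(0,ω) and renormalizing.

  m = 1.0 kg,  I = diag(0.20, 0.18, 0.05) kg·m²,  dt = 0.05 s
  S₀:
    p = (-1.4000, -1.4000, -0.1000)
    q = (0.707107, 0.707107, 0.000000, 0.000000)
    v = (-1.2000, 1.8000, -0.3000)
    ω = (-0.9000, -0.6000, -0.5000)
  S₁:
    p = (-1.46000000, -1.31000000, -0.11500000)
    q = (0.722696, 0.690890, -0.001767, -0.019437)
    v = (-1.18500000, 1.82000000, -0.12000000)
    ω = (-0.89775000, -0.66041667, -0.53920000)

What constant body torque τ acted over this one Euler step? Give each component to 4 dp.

τ = (-0.0300, -0.1500, -0.0500)

rate change Δω = (0.00225000, -0.06041667, -0.03920000)
τ = I·(Δω/dt) + ω₀×(Iω₀) = (-0.0300, -0.1500, -0.0500)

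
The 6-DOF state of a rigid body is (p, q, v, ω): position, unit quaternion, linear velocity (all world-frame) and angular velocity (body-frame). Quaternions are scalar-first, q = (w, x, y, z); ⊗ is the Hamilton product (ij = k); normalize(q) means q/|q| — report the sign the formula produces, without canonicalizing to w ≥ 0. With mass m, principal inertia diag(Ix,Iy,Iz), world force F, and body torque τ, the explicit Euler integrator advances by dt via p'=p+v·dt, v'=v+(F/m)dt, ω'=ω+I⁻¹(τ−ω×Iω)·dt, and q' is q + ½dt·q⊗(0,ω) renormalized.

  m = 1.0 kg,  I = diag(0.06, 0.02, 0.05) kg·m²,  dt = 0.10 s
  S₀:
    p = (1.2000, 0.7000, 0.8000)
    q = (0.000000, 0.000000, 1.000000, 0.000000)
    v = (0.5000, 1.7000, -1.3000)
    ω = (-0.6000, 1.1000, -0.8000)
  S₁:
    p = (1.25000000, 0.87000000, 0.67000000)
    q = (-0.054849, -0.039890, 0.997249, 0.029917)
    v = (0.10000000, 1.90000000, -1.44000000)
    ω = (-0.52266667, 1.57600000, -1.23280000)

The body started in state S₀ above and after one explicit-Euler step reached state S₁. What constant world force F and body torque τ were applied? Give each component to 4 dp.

F = (-4.0000, 2.0000, -1.4000)
τ = (0.0200, 0.1000, -0.1900)

v₁ − v₀ = (-0.40000000, 0.20000000, -0.14000000)
applied force F = (-4.0000, 2.0000, -1.4000)
Δω = ω₁−ω₀ = (0.07733333, 0.47600000, -0.43280000)
gyro term ω₀×Iω₀ = (-0.0264, 0.0048, 0.0264)
I·α + gyro = (0.0200, 0.1000, -0.1900)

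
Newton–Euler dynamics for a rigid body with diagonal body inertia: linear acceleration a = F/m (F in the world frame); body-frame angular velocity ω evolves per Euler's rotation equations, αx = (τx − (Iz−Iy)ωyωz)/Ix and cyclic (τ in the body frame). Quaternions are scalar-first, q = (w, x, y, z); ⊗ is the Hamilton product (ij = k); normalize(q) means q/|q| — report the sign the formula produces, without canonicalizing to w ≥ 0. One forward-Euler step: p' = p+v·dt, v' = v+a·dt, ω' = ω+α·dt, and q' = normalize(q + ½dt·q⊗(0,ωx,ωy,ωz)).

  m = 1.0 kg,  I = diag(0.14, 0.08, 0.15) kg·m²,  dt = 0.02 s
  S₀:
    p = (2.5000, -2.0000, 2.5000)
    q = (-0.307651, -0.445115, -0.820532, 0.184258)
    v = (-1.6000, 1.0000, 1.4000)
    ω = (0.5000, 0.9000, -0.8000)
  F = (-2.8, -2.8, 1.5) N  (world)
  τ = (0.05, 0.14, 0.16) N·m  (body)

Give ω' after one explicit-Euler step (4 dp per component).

α = I⁻¹(τ − ω×Iω) = (0.7171, 1.7000, 1.2467)
ω + α·dt = (0.5143, 0.9340, -0.7751)

ω' = (0.5143, 0.9340, -0.7751)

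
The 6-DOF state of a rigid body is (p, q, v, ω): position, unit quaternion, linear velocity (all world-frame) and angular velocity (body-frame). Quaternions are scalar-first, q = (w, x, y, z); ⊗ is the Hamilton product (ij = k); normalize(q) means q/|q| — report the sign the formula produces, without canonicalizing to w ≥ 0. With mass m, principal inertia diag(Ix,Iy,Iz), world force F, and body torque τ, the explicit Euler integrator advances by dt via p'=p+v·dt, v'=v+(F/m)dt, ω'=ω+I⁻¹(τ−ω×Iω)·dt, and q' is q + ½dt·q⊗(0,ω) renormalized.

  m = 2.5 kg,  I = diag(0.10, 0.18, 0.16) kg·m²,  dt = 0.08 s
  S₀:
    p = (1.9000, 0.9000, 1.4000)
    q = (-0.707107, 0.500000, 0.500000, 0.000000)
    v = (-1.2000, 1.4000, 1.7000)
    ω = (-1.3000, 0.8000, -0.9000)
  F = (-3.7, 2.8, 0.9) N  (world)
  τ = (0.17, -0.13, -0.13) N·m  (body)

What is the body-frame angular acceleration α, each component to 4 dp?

precession coupling ω×(Iω) = (0.0144, -0.0702, -0.0832)
angular accel α = (1.5560, -0.3322, -0.2925)

α = (1.5560, -0.3322, -0.2925)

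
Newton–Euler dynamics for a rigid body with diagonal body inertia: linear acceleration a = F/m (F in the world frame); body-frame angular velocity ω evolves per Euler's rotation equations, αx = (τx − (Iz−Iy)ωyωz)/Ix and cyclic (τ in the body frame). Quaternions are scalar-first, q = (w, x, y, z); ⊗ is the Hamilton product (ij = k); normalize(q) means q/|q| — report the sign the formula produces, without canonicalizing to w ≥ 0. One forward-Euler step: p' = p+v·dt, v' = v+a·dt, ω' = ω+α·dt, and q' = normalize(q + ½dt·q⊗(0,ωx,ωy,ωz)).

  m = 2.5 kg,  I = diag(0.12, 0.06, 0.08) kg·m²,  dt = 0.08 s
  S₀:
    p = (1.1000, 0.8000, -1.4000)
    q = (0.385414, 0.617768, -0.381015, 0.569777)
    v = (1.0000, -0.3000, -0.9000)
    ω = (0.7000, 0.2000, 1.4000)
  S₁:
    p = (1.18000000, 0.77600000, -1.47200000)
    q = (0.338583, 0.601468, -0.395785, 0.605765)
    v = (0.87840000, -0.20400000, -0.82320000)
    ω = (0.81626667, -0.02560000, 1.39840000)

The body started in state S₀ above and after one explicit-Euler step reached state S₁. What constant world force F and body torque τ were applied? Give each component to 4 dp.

v₁ − v₀ = (-0.12160000, 0.09600000, 0.07680000)
applied force F = (-3.8000, 3.0000, 2.4000)
Δω = ω₁−ω₀ = (0.11626667, -0.22560000, -0.00160000)
precession coupling = (0.0056, 0.0392, -0.0084)
applied torque τ = (0.1800, -0.1300, -0.0100)

F = (-3.8000, 3.0000, 2.4000)
τ = (0.1800, -0.1300, -0.0100)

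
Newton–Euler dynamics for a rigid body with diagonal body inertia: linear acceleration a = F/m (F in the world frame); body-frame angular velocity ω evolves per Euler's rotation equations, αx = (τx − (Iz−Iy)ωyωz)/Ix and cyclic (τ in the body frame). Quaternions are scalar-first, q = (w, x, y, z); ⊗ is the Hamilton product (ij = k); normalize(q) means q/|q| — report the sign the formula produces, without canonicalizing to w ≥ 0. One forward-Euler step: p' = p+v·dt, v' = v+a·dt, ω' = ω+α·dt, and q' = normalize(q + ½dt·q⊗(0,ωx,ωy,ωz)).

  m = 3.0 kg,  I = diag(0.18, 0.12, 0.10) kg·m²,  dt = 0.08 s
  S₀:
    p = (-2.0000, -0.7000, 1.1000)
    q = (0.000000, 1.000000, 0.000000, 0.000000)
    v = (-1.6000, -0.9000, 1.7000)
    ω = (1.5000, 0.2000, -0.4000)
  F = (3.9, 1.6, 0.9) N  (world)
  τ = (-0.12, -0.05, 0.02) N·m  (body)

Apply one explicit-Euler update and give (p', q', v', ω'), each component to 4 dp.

(τ − ω×Iω)/I = (-0.6756, -0.0167, 0.3800)
ω + α·dt = (1.4460, 0.1987, -0.3696)
Hamilton product q⊗(0,ω) = (-1.5000000, 0.0000000, 0.4000000, 0.2000000)
q + ½dt·q⊗(0,ω), renormalized = (-0.0599, 0.9980, 0.0160, 0.0080)
p' = p + v·dt = (-2.1280, -0.7720, 1.2360)
v + (F/m)dt = (-1.4960, -0.8573, 1.7240)

p' = (-2.1280, -0.7720, 1.2360)
q' = (-0.0599, 0.9980, 0.0160, 0.0080)
v' = (-1.4960, -0.8573, 1.7240)
ω' = (1.4460, 0.1987, -0.3696)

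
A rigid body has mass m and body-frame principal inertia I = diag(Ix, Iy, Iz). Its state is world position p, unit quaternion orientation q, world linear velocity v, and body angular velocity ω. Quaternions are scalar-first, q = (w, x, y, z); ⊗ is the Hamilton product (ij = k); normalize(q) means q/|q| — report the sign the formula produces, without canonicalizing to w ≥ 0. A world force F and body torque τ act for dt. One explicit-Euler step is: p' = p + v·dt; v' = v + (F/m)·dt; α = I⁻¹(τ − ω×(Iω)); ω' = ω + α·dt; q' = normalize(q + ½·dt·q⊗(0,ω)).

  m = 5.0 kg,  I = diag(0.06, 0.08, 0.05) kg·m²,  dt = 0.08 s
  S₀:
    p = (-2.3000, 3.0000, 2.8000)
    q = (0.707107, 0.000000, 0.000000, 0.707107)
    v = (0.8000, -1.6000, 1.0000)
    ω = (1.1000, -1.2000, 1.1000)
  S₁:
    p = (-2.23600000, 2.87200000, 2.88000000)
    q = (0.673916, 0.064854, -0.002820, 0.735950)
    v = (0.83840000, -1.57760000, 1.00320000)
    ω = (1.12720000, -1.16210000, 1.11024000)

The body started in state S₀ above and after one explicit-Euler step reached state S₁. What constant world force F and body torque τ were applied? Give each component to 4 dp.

F = (2.4000, 1.4000, 0.2000)
τ = (0.0600, 0.0500, -0.0200)

ω₁ − ω₀ = (0.02720000, 0.03790000, 0.01024000)
ω₀×(Iω₀) = (0.0396, 0.0121, -0.0264)
applied torque τ = (0.0600, 0.0500, -0.0200)
v₁ − v₀ = (0.03840000, 0.02240000, 0.00320000)
m·(v₁−v₀)/dt = (2.4000, 1.4000, 0.2000)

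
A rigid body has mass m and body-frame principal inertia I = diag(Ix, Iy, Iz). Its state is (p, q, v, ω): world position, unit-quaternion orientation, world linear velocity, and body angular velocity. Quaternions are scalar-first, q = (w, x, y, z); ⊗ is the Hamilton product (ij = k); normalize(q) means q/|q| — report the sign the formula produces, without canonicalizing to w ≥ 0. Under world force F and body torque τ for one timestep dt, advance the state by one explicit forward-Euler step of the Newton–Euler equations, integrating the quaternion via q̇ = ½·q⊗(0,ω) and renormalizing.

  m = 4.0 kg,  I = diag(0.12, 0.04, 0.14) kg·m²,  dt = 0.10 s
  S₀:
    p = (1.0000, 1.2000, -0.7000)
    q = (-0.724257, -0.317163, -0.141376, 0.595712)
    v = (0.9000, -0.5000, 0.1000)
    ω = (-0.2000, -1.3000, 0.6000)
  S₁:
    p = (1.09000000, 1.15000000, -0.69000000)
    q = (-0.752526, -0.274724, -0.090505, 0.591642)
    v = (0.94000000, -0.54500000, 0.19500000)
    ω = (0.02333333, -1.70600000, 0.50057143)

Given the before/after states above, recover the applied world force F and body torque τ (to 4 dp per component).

F = (1.6000, -1.8000, 3.8000)
τ = (0.1900, -0.1600, -0.1600)

ω₁ − ω₀ = (0.22333333, -0.40600000, -0.09942857)
precession coupling = (-0.0780, 0.0024, -0.0208)
I·α + gyro = (0.1900, -0.1600, -0.1600)
v₁ − v₀ = (0.04000000, -0.04500000, 0.09500000)
m·(v₁−v₀)/dt = (1.6000, -1.8000, 3.8000)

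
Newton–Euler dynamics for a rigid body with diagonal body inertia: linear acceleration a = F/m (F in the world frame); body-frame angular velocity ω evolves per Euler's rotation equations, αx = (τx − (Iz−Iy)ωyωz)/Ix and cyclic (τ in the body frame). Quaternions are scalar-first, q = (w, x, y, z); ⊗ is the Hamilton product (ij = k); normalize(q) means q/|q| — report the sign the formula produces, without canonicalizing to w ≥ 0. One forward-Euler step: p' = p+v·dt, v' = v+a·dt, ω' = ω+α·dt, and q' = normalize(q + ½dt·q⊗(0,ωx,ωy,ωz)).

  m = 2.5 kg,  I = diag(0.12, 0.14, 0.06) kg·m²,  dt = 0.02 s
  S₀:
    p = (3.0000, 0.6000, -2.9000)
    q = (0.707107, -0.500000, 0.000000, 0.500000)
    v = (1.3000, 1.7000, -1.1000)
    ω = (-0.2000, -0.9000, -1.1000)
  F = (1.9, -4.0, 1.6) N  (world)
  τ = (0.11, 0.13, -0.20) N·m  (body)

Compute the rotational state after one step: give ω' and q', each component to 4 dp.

α = I⁻¹(τ − ω×Iω) = (1.5767, 0.8343, -3.3933)
ω' = ω + α·dt = (-0.1685, -0.8833, -1.1679)
Hamilton product q⊗(0,ω) = (0.4500000, 0.3085786, -1.2863963, -0.3278177)
updated quaternion q' = (0.7115, -0.4969, -0.0129, 0.4967)

ω' = (-0.1685, -0.8833, -1.1679)
q' = (0.7115, -0.4969, -0.0129, 0.4967)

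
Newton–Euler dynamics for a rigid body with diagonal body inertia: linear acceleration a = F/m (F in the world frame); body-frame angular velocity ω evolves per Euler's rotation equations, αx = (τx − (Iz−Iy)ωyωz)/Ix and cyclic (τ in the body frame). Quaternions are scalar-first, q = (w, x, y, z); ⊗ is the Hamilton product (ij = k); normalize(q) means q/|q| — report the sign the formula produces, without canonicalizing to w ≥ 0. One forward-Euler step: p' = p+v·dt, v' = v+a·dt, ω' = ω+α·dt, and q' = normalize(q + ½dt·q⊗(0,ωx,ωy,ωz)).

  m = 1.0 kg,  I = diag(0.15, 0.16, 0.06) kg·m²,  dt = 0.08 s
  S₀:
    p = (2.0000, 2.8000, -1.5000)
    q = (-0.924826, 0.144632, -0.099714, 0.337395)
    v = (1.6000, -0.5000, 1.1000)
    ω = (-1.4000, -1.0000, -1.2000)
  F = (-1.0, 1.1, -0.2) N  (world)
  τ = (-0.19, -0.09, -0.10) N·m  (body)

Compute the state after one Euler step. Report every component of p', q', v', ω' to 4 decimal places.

p' = (2.1280, 2.7600, -1.4120)
q' = (-0.9014, 0.2140, -0.0744, 0.3691)
v' = (1.5200, -0.4120, 1.0840)
ω' = (-1.4373, -1.1206, -1.3520)

α = I⁻¹(τ − ω×Iω) = (-0.4667, -1.5075, -1.9000)
new body rate ω' = (-1.4373, -1.1206, -1.3520)
Hamilton product q⊗(0,ω) = (0.5076448, 1.7518082, 0.6260314, 0.8255596)
updated quaternion q' = (-0.9014, 0.2140, -0.0744, 0.3691)
linear accel F/m = (-1.0000, 1.1000, -0.2000)
p' = p + v·dt = (2.1280, 2.7600, -1.4120)
v + (F/m)dt = (1.5200, -0.4120, 1.0840)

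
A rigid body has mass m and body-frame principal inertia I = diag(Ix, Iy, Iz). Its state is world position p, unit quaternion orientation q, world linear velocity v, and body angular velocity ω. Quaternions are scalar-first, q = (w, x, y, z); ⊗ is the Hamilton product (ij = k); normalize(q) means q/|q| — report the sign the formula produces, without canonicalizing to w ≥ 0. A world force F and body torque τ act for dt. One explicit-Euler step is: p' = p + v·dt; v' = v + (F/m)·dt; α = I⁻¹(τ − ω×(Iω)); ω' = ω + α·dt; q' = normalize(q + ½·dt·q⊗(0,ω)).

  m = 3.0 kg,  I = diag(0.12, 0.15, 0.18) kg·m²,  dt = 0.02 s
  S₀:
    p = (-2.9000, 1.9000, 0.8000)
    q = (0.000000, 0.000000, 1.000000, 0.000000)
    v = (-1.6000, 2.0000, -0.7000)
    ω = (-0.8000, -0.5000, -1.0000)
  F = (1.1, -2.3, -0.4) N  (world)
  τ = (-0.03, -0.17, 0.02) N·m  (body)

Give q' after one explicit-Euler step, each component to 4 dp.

q' = (0.0050, -0.0100, 0.9999, 0.0080)

q⊗(0,ω) = (0.5000000, -1.0000000, 0.0000000, 0.8000000)
q' = normalize(q + ½dt·q⊗(0,ω)) = (0.0050, -0.0100, 0.9999, 0.0080)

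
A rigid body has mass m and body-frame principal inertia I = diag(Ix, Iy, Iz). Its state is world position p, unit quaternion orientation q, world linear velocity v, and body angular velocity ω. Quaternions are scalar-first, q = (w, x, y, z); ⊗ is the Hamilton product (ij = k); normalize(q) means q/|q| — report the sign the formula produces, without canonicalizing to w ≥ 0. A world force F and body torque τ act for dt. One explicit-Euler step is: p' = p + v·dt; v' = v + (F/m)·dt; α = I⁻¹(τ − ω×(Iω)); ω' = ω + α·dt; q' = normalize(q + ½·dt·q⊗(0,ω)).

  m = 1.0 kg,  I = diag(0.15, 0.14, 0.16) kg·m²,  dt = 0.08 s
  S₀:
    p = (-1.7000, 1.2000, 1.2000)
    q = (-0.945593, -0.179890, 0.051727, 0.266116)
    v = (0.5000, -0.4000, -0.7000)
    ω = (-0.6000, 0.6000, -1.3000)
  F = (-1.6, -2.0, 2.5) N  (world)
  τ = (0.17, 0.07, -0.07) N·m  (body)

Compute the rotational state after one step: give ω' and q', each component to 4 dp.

ω' = (-0.5010, 0.6445, -1.3368)
q' = (-0.9355, -0.1660, 0.0133, 0.3116)

ω×(Iω) gyroscopic = (-0.0156, -0.0078, 0.0036)
α = I⁻¹(τ − ω×Iω) = (1.2373, 0.5557, -0.4600)
new body rate ω' = (-0.5010, 0.6445, -1.3368)
2q̇ = q⊗(0,ω) = (0.2069806, 0.3404411, -0.9608824, 1.1523731)
updated quaternion q' = (-0.9355, -0.1660, 0.0133, 0.3116)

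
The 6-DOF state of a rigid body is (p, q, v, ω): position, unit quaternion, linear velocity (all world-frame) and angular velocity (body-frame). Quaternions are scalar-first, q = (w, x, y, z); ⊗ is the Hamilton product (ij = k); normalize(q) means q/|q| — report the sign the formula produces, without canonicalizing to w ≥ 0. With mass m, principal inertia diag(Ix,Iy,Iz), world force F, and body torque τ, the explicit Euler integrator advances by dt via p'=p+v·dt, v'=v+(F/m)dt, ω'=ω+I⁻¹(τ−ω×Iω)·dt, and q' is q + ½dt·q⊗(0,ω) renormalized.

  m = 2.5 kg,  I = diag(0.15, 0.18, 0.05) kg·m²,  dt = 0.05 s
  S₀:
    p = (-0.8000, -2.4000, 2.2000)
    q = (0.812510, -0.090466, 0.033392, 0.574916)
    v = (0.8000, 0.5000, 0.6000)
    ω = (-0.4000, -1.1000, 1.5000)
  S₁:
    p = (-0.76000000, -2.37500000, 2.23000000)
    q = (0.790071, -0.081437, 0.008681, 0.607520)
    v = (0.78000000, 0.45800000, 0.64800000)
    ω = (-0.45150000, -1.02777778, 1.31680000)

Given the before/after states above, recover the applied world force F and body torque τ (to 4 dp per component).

F = (-1.0000, -2.1000, 2.4000)
τ = (0.0600, 0.2000, -0.1700)

Δω = ω₁−ω₀ = (-0.05150000, 0.07222222, -0.18320000)
precession coupling = (0.2145, -0.0600, 0.0132)
τ = I·(Δω/dt) + ω₀×(Iω₀) = (0.0600, 0.2000, -0.1700)
Δv = v₁−v₀ = (-0.02000000, -0.04200000, 0.04800000)
m·(v₁−v₀)/dt = (-1.0000, -2.1000, 2.4000)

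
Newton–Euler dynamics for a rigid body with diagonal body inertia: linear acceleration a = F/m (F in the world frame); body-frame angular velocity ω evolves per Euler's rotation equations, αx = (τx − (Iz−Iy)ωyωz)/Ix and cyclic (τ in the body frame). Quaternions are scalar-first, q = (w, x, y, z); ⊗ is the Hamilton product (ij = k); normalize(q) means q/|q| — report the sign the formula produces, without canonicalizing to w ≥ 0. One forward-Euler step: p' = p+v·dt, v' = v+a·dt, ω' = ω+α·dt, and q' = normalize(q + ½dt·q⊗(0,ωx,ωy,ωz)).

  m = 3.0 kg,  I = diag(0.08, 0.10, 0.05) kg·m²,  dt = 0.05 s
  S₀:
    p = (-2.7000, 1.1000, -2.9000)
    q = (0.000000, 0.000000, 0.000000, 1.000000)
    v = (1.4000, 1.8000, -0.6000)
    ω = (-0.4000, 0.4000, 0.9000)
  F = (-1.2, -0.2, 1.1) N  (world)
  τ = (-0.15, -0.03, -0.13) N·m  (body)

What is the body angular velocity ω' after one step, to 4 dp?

α = I⁻¹(τ − ω×Iω) = (-1.6500, -0.1920, -2.5360)
ω' = ω + α·dt = (-0.4825, 0.3904, 0.7732)

ω' = (-0.4825, 0.3904, 0.7732)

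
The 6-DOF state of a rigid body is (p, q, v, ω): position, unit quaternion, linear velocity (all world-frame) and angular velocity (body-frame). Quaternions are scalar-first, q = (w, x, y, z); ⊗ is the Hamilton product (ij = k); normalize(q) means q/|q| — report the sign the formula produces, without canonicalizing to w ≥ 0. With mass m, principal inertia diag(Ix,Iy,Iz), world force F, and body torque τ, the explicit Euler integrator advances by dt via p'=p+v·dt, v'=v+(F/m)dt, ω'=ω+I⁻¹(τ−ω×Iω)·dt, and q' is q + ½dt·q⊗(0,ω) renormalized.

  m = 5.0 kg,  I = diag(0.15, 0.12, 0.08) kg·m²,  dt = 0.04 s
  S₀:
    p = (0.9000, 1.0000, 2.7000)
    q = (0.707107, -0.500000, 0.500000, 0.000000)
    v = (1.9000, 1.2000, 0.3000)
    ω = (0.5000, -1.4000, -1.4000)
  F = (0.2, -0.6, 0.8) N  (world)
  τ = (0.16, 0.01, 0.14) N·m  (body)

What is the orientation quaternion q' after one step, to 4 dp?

q' = (0.7255, -0.5065, 0.4658, -0.0108)

Hamilton product q⊗(0,ω) = (0.9500000, -0.3464465, -1.6899498, -0.5399498)
q + ½dt·q⊗(0,ω), renormalized = (0.7255, -0.5065, 0.4658, -0.0108)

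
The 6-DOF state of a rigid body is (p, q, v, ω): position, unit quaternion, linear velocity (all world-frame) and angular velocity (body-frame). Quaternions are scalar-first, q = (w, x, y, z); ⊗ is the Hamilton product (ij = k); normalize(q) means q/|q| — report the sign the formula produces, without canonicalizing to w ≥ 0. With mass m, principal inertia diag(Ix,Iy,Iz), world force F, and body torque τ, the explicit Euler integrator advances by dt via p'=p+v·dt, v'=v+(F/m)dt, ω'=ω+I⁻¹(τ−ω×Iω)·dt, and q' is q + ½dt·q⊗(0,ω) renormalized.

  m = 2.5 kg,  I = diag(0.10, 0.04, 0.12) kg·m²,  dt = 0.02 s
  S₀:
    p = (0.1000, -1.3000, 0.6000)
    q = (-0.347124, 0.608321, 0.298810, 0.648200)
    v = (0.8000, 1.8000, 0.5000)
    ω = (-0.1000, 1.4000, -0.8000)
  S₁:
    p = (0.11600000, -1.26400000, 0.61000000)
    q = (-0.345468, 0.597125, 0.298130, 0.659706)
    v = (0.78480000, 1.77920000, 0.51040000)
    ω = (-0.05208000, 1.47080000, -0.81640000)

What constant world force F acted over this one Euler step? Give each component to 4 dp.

F = (-1.9000, -2.6000, 1.3000)

v₁ − v₀ = (-0.01520000, -0.02080000, 0.01040000)
F = m·Δv/dt = (-1.9000, -2.6000, 1.3000)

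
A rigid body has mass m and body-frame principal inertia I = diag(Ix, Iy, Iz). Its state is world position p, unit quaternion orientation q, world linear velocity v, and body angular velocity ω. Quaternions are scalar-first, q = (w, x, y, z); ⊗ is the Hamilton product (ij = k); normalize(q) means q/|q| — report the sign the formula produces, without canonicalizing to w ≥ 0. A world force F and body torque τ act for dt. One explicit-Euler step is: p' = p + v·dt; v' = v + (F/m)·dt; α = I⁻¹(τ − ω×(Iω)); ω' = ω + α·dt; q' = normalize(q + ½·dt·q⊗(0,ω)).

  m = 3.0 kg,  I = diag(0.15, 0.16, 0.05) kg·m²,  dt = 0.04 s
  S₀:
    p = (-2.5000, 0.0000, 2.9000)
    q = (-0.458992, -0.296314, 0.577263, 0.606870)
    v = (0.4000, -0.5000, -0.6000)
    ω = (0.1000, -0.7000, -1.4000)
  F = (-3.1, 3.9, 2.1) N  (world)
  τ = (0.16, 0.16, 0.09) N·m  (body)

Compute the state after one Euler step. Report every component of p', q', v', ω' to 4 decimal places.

precession coupling ω×(Iω) = (-0.1078, -0.0140, -0.0007)
angular accel α = (1.7853, 1.0875, 1.8140)
ω + α·dt = (0.1714, -0.6565, -1.3274)
2q̇ = q⊗(0,ω) = (1.2833335, -0.4292584, -0.0328582, 0.7922823)
q' = normalize(q + ½dt·q⊗(0,ω)) = (-0.4331, -0.3047, 0.5763, 0.6224)
a = (-1.0333, 1.3000, 0.7000)
p + v·dt = (-2.4840, -0.0200, 2.8760)
v + (F/m)dt = (0.3587, -0.4480, -0.5720)

p' = (-2.4840, -0.0200, 2.8760)
q' = (-0.4331, -0.3047, 0.5763, 0.6224)
v' = (0.3587, -0.4480, -0.5720)
ω' = (0.1714, -0.6565, -1.3274)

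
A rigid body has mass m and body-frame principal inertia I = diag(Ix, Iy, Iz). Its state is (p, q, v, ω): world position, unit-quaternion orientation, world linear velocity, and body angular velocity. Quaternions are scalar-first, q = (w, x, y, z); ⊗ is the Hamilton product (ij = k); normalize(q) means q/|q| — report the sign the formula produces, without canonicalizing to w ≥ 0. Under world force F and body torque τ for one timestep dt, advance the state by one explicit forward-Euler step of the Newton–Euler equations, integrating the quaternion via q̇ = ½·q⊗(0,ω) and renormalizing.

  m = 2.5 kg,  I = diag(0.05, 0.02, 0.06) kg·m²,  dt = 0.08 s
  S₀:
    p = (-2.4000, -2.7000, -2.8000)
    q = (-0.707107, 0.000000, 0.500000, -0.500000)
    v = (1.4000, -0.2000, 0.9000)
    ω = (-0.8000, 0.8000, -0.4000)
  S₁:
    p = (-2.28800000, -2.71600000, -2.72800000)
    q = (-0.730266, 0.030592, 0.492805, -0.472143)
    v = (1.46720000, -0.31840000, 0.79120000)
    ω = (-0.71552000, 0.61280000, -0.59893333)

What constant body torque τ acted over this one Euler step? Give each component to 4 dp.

rate change Δω = (0.08448000, -0.18720000, -0.19893333)
precession coupling = (-0.0128, -0.0032, 0.0192)
I·α + gyro = (0.0400, -0.0500, -0.1300)

τ = (0.0400, -0.0500, -0.1300)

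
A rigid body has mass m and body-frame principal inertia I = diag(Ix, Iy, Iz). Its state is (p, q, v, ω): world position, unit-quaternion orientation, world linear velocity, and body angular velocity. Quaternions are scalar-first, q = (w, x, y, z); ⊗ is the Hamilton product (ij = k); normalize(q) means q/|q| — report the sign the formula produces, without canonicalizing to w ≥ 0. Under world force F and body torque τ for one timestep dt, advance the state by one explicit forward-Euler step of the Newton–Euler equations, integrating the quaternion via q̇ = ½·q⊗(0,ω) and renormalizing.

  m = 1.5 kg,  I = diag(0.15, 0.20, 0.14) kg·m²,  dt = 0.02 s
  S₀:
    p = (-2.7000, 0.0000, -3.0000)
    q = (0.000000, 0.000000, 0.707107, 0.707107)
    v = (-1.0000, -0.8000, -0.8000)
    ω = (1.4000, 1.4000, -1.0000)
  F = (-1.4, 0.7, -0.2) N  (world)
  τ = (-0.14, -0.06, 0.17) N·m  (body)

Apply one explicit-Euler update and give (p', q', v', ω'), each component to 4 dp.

gyro term ω×Iω = (0.0840, -0.0140, 0.0980)
(τ − ω×Iω)/I = (-1.4933, -0.2300, 0.5143)
ω' = ω + α·dt = (1.3701, 1.3954, -0.9897)
Hamilton product q⊗(0,ω) = (-0.2828428, -1.6970568, 0.9899498, -0.9899498)
updated quaternion q' = (-0.0028, -0.0170, 0.7168, 0.6970)
linear accel F/m = (-0.9333, 0.4667, -0.1333)
new position p' = (-2.7200, -0.0160, -3.0160)
v' = v + a·dt = (-1.0187, -0.7907, -0.8027)

p' = (-2.7200, -0.0160, -3.0160)
q' = (-0.0028, -0.0170, 0.7168, 0.6970)
v' = (-1.0187, -0.7907, -0.8027)
ω' = (1.3701, 1.3954, -0.9897)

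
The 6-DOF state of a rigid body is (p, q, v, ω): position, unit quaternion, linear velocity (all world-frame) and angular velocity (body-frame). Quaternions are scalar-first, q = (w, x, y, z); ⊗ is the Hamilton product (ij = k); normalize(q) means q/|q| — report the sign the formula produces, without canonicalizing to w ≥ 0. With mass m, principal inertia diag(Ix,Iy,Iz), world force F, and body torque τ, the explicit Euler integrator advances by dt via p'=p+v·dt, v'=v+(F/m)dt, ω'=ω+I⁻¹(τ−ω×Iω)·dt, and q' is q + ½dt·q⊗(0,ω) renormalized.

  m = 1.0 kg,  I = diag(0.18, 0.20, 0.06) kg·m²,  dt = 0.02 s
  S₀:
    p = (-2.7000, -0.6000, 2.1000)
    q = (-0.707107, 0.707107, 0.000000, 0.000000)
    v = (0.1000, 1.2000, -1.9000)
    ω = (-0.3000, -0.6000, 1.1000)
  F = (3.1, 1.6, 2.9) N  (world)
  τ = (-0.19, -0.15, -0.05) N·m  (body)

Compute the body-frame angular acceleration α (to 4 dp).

α = (-1.5689, -0.5520, -0.8933)

precession coupling ω×(Iω) = (0.0924, -0.0396, 0.0036)
α = I⁻¹(τ − ω×Iω) = (-1.5689, -0.5520, -0.8933)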